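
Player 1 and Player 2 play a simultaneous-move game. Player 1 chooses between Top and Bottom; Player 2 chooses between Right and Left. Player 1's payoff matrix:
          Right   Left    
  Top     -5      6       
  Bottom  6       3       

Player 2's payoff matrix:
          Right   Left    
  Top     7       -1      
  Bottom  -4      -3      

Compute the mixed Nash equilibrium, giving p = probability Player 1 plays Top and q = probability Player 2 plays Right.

Player 2's indifference between Right and Left determines Player 1's mixing probability p:
  Player 2's expected payoff from Right: p·7 + (1−p)·(-4) = 11p - 4
  Player 2's expected payoff from Left: p·(-1) + (1−p)·(-3) = 2p - 3
  11p - 4 = 2p - 3  ⇒  9p = 1  ⇒  p = 1/9.
For Player 1 to be willing to mix, Player 1 must be indifferent between Top and Bottom, which pins down Player 2's mix.
  Player 1's expected payoff from Top: q·(-5) + (1−q)·6 = -11q + 6
  Player 1's expected payoff from Bottom: q·6 + (1−q)·3 = 3q + 3
  -11q + 6 = 3q + 3  ⇒  -14q = -3  ⇒  q = 3/14.

p = 1/9, q = 3/14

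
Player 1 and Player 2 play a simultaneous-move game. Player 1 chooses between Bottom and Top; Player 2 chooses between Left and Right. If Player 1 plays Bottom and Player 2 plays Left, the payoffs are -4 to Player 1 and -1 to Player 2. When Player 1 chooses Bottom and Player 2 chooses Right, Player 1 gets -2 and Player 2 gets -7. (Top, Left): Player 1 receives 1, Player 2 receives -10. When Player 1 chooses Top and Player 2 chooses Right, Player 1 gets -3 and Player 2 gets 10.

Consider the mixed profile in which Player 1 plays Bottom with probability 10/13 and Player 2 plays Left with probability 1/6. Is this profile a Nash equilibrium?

Check Player 2's indifference given Player 1's mix p = 10/13:
  payoff from Left = -40/13; payoff from Right = -40/13 — equal.
Check Player 1's indifference given Player 2's mix q = 1/6:
  payoff from Bottom = -7/3; payoff from Top = -7/3 — equal.
Both players are indifferent, so neither can profitably deviate.

Yes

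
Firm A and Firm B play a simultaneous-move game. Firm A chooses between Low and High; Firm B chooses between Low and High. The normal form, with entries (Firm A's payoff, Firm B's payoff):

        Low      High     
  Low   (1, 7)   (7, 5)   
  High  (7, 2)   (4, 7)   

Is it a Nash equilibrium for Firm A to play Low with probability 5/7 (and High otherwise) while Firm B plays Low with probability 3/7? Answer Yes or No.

No

Given Firm B's mix q = 3/7, Firm A's payoff from Low is 31/7 but from High is 37/7. Firm A strictly prefers High, so Firm A would not mix.
So the proposed profile is not a Nash equilibrium.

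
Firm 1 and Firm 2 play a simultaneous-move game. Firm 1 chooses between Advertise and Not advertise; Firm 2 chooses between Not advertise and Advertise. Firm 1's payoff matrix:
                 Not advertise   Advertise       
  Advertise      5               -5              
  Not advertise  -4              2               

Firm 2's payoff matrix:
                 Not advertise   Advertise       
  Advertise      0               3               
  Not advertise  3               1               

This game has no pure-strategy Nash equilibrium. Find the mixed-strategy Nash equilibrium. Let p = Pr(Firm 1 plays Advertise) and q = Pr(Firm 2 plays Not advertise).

Firm 1's mix must leave Firm 2 indifferent between Not advertise and Advertise.
  Firm 2's payoff from Not advertise: p·0 + (1−p)·3 = -3p + 3
  Firm 2's payoff from Advertise: p·3 + (1−p)·1 = 2p + 1
  -3p + 3 = 2p + 1  ⇒  -5p = -2  ⇒  p = 2/5.
Set Firm 1's expected payoff from Advertise equal to that from Not advertise:
  Firm 1's expected payoff from Advertise: q·5 + (1−q)·(-5) = 10q - 5
  Firm 1's expected payoff from Not advertise: q·(-4) + (1−q)·2 = -6q + 2
  10q - 5 = -6q + 2  ⇒  16q = 7  ⇒  q = 7/16.

p = 2/5, q = 7/16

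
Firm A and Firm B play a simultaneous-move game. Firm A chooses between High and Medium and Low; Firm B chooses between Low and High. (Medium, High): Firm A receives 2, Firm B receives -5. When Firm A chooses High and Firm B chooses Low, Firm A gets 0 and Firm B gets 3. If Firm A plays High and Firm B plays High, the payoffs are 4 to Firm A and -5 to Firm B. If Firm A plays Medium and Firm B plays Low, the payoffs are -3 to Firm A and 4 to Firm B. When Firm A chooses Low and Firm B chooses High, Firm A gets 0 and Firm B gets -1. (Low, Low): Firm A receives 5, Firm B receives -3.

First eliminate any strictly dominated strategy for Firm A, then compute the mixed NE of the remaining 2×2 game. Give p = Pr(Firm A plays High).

Firm A's strategy Medium is strictly dominated by High: 0 > -3 and 4 > 2. Eliminate Medium.
Firm A's mix must leave Firm B indifferent between Low and High.
  Firm B's payoff to Low: p·3 + (1−p)·(-3) = 6p - 3
  Firm B's payoff to High: p·(-5) + (1−p)·(-1) = -4p - 1
  6p - 3 = -4p - 1  ⇒  10p = 2  ⇒  p = 1/5.

p = 1/5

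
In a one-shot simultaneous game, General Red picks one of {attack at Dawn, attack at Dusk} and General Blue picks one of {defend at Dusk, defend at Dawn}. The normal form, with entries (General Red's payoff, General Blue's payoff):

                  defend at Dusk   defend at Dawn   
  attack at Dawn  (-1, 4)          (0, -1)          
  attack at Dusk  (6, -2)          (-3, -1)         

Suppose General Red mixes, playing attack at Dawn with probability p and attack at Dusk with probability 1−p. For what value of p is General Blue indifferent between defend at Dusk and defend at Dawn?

p = 1/6

General Blue's indifference between defend at Dusk and defend at Dawn determines General Red's mixing probability p:
  General Blue's payoff from defend at Dusk: p·4 + (1−p)·(-2) = 6p - 2
  General Blue's payoff from defend at Dawn: p·(-1) + (1−p)·(-1) = -1
  6p - 2 = -1  ⇒  6p = 1  ⇒  p = 1/6.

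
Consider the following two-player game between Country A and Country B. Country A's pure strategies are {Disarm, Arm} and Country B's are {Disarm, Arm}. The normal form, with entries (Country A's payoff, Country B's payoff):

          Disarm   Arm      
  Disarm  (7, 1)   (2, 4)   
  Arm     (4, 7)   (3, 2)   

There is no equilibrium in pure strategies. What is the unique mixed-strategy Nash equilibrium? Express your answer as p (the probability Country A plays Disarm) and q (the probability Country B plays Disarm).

p = 5/8, q = 1/4

In a mixed equilibrium Country B is indifferent between Disarm and Arm; this condition fixes p.
  Country B's expected payoff from Disarm: p·1 + (1−p)·7 = -6p + 7
  Country B's expected payoff from Arm: p·4 + (1−p)·2 = 2p + 2
  -6p + 7 = 2p + 2  ⇒  -8p = -5  ⇒  p = 5/8.
For Country A to be willing to mix, Country A must be indifferent between Disarm and Arm, which pins down Country B's mix.
  Country A's payoff to Disarm: q·7 + (1−q)·2 = 5q + 2
  Country A's payoff to Arm: q·4 + (1−q)·3 = q + 3
  5q + 2 = q + 3  ⇒  4q = 1  ⇒  q = 1/4.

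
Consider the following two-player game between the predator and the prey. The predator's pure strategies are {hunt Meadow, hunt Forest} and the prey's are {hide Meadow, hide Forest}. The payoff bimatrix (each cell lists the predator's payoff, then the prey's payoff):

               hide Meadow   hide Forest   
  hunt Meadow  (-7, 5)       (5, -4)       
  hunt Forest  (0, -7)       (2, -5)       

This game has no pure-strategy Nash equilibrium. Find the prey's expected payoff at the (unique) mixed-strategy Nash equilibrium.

-53/11

For the prey to be willing to mix, the prey must be indifferent between hide Meadow and hide Forest, which pins down the predator's mix.
  the prey's expected payoff from hide Meadow: p·5 + (1−p)·(-7) = 12p - 7
  the prey's expected payoff from hide Forest: p·(-4) + (1−p)·(-5) = p - 5
  12p - 7 = p - 5  ⇒  11p = 2  ⇒  p = 2/11.
At equilibrium the prey is indifferent across columns, so the prey's payoff equals the payoff from hide Meadow: (2/11)·5 + (9/11)·(-7) = -53/11.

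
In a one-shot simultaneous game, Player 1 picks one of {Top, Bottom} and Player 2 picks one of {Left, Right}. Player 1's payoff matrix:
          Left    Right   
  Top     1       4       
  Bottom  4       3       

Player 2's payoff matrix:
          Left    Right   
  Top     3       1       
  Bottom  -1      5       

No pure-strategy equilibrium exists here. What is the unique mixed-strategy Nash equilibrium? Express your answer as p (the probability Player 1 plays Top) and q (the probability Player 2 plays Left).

p = 3/4, q = 1/4

Set Player 2's expected payoff from Left equal to that from Right:
  Player 2's payoff to Left: p·3 + (1−p)·(-1) = 4p - 1
  Player 2's payoff to Right: p·1 + (1−p)·5 = -4p + 5
  4p - 1 = -4p + 5  ⇒  8p = 6  ⇒  p = 3/4.
Set Player 1's expected payoff from Top equal to that from Bottom:
  Player 1's payoff from Top: q·1 + (1−q)·4 = -3q + 4
  Player 1's payoff from Bottom: q·4 + (1−q)·3 = q + 3
  -3q + 4 = q + 3  ⇒  -4q = -1  ⇒  q = 1/4.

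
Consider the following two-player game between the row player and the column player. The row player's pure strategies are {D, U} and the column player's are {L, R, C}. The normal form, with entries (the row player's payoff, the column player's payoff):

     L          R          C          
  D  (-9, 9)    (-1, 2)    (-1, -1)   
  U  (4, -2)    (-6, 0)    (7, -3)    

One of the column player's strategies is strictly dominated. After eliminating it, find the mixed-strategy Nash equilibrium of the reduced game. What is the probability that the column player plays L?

q = 5/18

The column player's strategy C is strictly dominated by R: 2 > -1 and 0 > -3. Eliminate C.
The column player's mix must leave the row player indifferent between D and U.
  the row player's payoff from D: q·(-9) + (1−q)·(-1) = -8q - 1
  the row player's payoff from U: q·4 + (1−q)·(-6) = 10q - 6
  -8q - 1 = 10q - 6  ⇒  -18q = -5  ⇒  q = 5/18.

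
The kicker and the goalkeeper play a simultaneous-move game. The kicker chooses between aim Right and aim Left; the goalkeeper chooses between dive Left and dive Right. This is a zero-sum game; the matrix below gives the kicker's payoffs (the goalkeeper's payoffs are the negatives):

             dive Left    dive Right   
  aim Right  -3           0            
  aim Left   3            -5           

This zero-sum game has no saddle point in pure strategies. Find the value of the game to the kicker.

v = -15/11

The goalkeeper's mix must leave the kicker indifferent between aim Right and aim Left.
  the kicker's payoff to aim Right: q·(-3) + (1−q)·0 = -3q
  the kicker's payoff to aim Left: q·3 + (1−q)·(-5) = 8q - 5
  -3q = 8q - 5  ⇒  -11q = -5  ⇒  q = 5/11.
The value is the kicker's expected payoff against this mix (using aim Right): (5/11)·(-3) + (6/11)·0 = -15/11.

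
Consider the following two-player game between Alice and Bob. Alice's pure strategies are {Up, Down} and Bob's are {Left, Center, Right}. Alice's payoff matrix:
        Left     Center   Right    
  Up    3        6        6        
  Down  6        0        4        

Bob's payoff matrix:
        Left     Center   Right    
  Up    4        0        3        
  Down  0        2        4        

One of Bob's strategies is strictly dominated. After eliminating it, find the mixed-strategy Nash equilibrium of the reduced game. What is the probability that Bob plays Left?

Bob's strategy Center is strictly dominated by Right: 3 > 0 and 4 > 2. Eliminate Center.
For Alice to be willing to mix, Alice must be indifferent between Up and Down, which pins down Bob's mix.
  Alice's payoff from Up: q·3 + (1−q)·6 = -3q + 6
  Alice's payoff from Down: q·6 + (1−q)·4 = 2q + 4
  -3q + 6 = 2q + 4  ⇒  -5q = -2  ⇒  q = 2/5.

q = 2/5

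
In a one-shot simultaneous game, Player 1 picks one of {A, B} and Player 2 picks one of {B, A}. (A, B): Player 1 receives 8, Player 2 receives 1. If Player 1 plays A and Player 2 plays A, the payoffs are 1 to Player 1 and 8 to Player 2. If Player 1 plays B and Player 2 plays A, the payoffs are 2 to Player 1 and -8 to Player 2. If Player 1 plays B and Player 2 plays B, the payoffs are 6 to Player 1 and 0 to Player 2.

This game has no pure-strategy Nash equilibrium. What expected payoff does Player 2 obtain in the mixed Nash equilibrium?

In a mixed equilibrium Player 2 is indifferent between B and A; this condition fixes p.
  Player 2's expected payoff from B: p·1 + (1−p)·0 = p
  Player 2's expected payoff from A: p·8 + (1−p)·(-8) = 16p - 8
  p = 16p - 8  ⇒  -15p = -8  ⇒  p = 8/15.
At equilibrium Player 2 is indifferent across columns, so Player 2's payoff equals the payoff from B: (8/15)·1 + (7/15)·0 = 8/15.

8/15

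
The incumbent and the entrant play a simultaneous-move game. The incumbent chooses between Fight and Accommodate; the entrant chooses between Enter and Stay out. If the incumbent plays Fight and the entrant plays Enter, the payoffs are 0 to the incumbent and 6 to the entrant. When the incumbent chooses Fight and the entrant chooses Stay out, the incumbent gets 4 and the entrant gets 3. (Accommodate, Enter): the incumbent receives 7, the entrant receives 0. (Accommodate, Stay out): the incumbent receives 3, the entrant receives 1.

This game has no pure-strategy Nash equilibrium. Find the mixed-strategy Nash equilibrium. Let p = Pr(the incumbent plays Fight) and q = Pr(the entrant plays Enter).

In a mixed equilibrium the entrant is indifferent between Enter and Stay out; this condition fixes p.
  the entrant's payoff from Enter: p·6 + (1−p)·0 = 6p
  the entrant's payoff from Stay out: p·3 + (1−p)·1 = 2p + 1
  6p = 2p + 1  ⇒  4p = 1  ⇒  p = 1/4.
The incumbent's indifference between Fight and Accommodate determines the entrant's mixing probability q:
  the incumbent's payoff to Fight: q·0 + (1−q)·4 = -4q + 4
  the incumbent's payoff to Accommodate: q·7 + (1−q)·3 = 4q + 3
  -4q + 4 = 4q + 3  ⇒  -8q = -1  ⇒  q = 1/8.

p = 1/4, q = 1/8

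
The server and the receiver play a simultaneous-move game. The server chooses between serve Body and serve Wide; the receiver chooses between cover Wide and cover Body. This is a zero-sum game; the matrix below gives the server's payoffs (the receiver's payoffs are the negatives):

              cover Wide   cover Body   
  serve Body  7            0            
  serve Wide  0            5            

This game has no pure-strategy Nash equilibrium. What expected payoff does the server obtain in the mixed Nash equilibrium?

35/12

The receiver's mix must leave the server indifferent between serve Body and serve Wide.
  the server's expected payoff from serve Body: q·7 + (1−q)·0 = 7q
  the server's expected payoff from serve Wide: q·0 + (1−q)·5 = -5q + 5
  7q = -5q + 5  ⇒  12q = 5  ⇒  q = 5/12.
At equilibrium the server is indifferent across rows, so the server's payoff equals the payoff from serve Body: (5/12)·7 + (7/12)·0 = 35/12.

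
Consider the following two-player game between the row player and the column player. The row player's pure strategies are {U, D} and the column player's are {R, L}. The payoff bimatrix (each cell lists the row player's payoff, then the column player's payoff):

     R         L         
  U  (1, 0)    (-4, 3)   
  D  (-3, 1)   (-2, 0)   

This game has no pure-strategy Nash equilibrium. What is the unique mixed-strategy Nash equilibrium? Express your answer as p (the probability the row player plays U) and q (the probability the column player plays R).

p = 1/4, q = 1/3

Set the column player's expected payoff from R equal to that from L:
  the column player's payoff from R: p·0 + (1−p)·1 = -p + 1
  the column player's payoff from L: p·3 + (1−p)·0 = 3p
  -p + 1 = 3p  ⇒  -4p = -1  ⇒  p = 1/4.
The column player's mix must leave the row player indifferent between U and D.
  the row player's expected payoff from U: q·1 + (1−q)·(-4) = 5q - 4
  the row player's expected payoff from D: q·(-3) + (1−q)·(-2) = -q - 2
  5q - 4 = -q - 2  ⇒  6q = 2  ⇒  q = 1/3.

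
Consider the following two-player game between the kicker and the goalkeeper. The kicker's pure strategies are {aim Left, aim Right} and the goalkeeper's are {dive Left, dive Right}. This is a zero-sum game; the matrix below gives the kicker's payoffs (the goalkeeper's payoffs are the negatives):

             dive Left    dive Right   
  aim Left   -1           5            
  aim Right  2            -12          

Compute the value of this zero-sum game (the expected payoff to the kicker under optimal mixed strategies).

v = -1/10

The kicker's indifference between aim Left and aim Right determines the goalkeeper's mixing probability q:
  the kicker's expected payoff from aim Left: q·(-1) + (1−q)·5 = -6q + 5
  the kicker's expected payoff from aim Right: q·2 + (1−q)·(-12) = 14q - 12
  -6q + 5 = 14q - 12  ⇒  -20q = -17  ⇒  q = 17/20.
The value is the kicker's expected payoff against this mix (using aim Left): (17/20)·(-1) + (3/20)·5 = -1/10.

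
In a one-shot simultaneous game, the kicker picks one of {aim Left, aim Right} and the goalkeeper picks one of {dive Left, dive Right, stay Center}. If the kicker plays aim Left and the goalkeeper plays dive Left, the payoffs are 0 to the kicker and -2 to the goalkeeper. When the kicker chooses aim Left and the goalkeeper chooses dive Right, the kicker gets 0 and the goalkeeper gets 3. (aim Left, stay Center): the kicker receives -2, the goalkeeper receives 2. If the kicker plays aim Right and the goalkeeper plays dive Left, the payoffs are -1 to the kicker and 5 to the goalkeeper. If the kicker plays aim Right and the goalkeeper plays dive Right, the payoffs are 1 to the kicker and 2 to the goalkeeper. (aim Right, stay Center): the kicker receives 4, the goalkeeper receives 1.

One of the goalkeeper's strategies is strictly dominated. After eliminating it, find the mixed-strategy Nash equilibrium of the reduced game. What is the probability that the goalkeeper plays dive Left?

The goalkeeper's strategy stay Center is strictly dominated by dive Right: 3 > 2 and 2 > 1. Eliminate stay Center.
Set the kicker's expected payoff from aim Left equal to that from aim Right:
  the kicker's payoff to aim Left: q·0 + (1−q)·0 = 0
  the kicker's payoff to aim Right: q·(-1) + (1−q)·1 = -2q + 1
  0 = -2q + 1  ⇒  2q = 1  ⇒  q = 1/2.

q = 1/2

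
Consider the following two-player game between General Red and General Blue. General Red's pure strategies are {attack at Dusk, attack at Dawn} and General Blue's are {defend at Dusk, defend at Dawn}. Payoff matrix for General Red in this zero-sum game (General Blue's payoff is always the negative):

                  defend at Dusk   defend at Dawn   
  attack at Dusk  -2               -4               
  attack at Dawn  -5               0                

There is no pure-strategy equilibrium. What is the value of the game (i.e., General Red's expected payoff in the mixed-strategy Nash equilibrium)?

General Red's indifference between attack at Dusk and attack at Dawn determines General Blue's mixing probability q:
  General Red's payoff from attack at Dusk: q·(-2) + (1−q)·(-4) = 2q - 4
  General Red's payoff from attack at Dawn: q·(-5) + (1−q)·0 = -5q
  2q - 4 = -5q  ⇒  7q = 4  ⇒  q = 4/7.
The value is General Red's expected payoff against this mix (using attack at Dusk): (4/7)·(-2) + (3/7)·(-4) = -20/7.

v = -20/7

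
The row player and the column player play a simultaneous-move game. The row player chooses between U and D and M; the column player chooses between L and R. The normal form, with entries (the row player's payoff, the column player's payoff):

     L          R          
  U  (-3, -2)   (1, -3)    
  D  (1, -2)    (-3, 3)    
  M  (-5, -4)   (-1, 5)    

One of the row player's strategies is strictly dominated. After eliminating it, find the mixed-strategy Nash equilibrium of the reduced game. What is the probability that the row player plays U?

The row player's strategy M is strictly dominated by U: -3 > -5 and 1 > -1. Eliminate M.
The column player's indifference between L and R determines the row player's mixing probability p:
  the column player's payoff from L: p·(-2) + (1−p)·(-2) = -2
  the column player's payoff from R: p·(-3) + (1−p)·3 = -6p + 3
  -2 = -6p + 3  ⇒  6p = 5  ⇒  p = 5/6.

p = 5/6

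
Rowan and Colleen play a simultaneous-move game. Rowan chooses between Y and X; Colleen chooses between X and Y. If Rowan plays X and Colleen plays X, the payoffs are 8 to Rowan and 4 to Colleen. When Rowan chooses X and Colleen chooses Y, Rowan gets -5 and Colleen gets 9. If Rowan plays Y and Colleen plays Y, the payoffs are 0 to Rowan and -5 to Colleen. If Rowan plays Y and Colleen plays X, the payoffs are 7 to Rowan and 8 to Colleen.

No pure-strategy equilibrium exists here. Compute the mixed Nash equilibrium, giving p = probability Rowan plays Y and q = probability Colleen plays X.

Colleen's indifference between X and Y determines Rowan's mixing probability p:
  Colleen's expected payoff from X: p·8 + (1−p)·4 = 4p + 4
  Colleen's expected payoff from Y: p·(-5) + (1−p)·9 = -14p + 9
  4p + 4 = -14p + 9  ⇒  18p = 5  ⇒  p = 5/18.
Set Rowan's expected payoff from Y equal to that from X:
  Rowan's expected payoff from Y: q·7 + (1−q)·0 = 7q
  Rowan's expected payoff from X: q·8 + (1−q)·(-5) = 13q - 5
  7q = 13q - 5  ⇒  -6q = -5  ⇒  q = 5/6.

p = 5/18, q = 5/6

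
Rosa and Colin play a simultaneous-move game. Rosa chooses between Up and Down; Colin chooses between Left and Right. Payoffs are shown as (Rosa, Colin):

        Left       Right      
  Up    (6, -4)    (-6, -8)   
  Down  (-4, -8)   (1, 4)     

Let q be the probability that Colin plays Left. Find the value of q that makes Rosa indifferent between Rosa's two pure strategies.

In a mixed equilibrium Rosa is indifferent between Up and Down; this condition fixes q.
  Rosa's expected payoff from Up: q·6 + (1−q)·(-6) = 12q - 6
  Rosa's expected payoff from Down: q·(-4) + (1−q)·1 = -5q + 1
  12q - 6 = -5q + 1  ⇒  17q = 7  ⇒  q = 7/17.

q = 7/17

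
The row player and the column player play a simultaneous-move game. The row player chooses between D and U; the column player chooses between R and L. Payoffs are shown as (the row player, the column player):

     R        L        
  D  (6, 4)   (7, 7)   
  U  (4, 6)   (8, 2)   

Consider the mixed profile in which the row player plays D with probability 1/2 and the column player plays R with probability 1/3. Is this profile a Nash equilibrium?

Given the row player's mix p = 1/2, the column player's payoff from R is 5 but from L is 9/2. The column player strictly prefers R, so the column player would not mix.
So the proposed profile is not a Nash equilibrium.

No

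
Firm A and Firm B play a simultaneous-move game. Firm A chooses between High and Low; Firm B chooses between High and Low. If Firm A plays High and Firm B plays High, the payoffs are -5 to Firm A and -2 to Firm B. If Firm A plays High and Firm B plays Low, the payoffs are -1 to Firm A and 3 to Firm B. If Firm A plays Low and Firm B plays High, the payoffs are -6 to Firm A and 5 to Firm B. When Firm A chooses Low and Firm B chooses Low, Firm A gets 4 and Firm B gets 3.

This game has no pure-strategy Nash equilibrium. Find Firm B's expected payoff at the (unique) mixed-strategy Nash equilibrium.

For Firm B to be willing to mix, Firm B must be indifferent between High and Low, which pins down Firm A's mix.
  Firm B's payoff from High: p·(-2) + (1−p)·5 = -7p + 5
  Firm B's payoff from Low: p·3 + (1−p)·3 = 3
  -7p + 5 = 3  ⇒  -7p = -2  ⇒  p = 2/7.
At equilibrium Firm B is indifferent across columns, so Firm B's payoff equals the payoff from High: (2/7)·(-2) + (5/7)·5 = 3.

3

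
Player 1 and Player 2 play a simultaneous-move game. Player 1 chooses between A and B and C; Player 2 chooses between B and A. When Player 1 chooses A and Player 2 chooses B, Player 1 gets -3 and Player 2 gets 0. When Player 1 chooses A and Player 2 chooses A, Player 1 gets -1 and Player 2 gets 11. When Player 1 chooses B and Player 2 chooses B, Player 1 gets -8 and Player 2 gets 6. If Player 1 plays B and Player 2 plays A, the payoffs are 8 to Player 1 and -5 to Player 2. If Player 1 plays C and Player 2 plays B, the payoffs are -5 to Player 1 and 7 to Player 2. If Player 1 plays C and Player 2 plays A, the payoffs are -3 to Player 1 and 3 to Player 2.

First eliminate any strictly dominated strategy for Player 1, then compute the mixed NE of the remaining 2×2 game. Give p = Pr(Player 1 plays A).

Player 1's strategy C is strictly dominated by A: -3 > -5 and -1 > -3. Eliminate C.
Set Player 2's expected payoff from B equal to that from A:
  Player 2's payoff to B: p·0 + (1−p)·6 = -6p + 6
  Player 2's payoff to A: p·11 + (1−p)·(-5) = 16p - 5
  -6p + 6 = 16p - 5  ⇒  -22p = -11  ⇒  p = 1/2.

p = 1/2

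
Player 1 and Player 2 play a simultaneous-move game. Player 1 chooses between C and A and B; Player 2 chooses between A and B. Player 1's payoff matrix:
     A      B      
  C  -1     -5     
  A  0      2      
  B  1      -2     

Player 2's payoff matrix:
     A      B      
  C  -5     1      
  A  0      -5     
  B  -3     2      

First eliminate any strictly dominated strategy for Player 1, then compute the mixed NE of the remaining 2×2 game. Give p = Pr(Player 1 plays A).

Player 1's strategy C is strictly dominated by B: 1 > -1 and -2 > -5. Eliminate C.
In a mixed equilibrium Player 2 is indifferent between A and B; this condition fixes p.
  Player 2's payoff to A: p·0 + (1−p)·(-3) = 3p - 3
  Player 2's payoff to B: p·(-5) + (1−p)·2 = -7p + 2
  3p - 3 = -7p + 2  ⇒  10p = 5  ⇒  p = 1/2.

p = 1/2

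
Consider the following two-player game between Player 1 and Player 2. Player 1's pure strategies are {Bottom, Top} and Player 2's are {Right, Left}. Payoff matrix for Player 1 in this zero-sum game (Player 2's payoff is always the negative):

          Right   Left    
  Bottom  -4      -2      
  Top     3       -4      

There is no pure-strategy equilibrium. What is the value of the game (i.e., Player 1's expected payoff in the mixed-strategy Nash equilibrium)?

Set Player 1's expected payoff from Bottom equal to that from Top:
  Player 1's payoff to Bottom: q·(-4) + (1−q)·(-2) = -2q - 2
  Player 1's payoff to Top: q·3 + (1−q)·(-4) = 7q - 4
  -2q - 2 = 7q - 4  ⇒  -9q = -2  ⇒  q = 2/9.
The value is Player 1's expected payoff against this mix (using Bottom): (2/9)·(-4) + (7/9)·(-2) = -22/9.

v = -22/9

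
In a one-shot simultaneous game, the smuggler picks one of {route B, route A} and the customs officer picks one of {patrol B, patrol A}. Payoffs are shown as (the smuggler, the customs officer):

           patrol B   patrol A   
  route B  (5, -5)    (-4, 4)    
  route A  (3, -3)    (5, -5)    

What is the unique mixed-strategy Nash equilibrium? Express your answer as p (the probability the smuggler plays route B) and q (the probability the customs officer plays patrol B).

For the customs officer to be willing to mix, the customs officer must be indifferent between patrol B and patrol A, which pins down the smuggler's mix.
  the customs officer's payoff to patrol B: p·(-5) + (1−p)·(-3) = -2p - 3
  the customs officer's payoff to patrol A: p·4 + (1−p)·(-5) = 9p - 5
  -2p - 3 = 9p - 5  ⇒  -11p = -2  ⇒  p = 2/11.
Set the smuggler's expected payoff from route B equal to that from route A:
  the smuggler's expected payoff from route B: q·5 + (1−q)·(-4) = 9q - 4
  the smuggler's expected payoff from route A: q·3 + (1−q)·5 = -2q + 5
  9q - 4 = -2q + 5  ⇒  11q = 9  ⇒  q = 9/11.

p = 2/11, q = 9/11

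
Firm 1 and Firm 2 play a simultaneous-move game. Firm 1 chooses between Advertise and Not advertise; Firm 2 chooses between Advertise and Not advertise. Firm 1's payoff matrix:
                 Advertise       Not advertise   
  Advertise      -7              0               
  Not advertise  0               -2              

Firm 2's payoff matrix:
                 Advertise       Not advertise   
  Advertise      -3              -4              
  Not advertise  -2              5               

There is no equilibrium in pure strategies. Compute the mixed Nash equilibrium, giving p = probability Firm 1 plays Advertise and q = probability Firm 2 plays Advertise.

Firm 1's mix must leave Firm 2 indifferent between Advertise and Not advertise.
  Firm 2's payoff to Advertise: p·(-3) + (1−p)·(-2) = -p - 2
  Firm 2's payoff to Not advertise: p·(-4) + (1−p)·5 = -9p + 5
  -p - 2 = -9p + 5  ⇒  8p = 7  ⇒  p = 7/8.
Firm 2's mix must leave Firm 1 indifferent between Advertise and Not advertise.
  Firm 1's expected payoff from Advertise: q·(-7) + (1−q)·0 = -7q
  Firm 1's expected payoff from Not advertise: q·0 + (1−q)·(-2) = 2q - 2
  -7q = 2q - 2  ⇒  -9q = -2  ⇒  q = 2/9.

p = 7/8, q = 2/9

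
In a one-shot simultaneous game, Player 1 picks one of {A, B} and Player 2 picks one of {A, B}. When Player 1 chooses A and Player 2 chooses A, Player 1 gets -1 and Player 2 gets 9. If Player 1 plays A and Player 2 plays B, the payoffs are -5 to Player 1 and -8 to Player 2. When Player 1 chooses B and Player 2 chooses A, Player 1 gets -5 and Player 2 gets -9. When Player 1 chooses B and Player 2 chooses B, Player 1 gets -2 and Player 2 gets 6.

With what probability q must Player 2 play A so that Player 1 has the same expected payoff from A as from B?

q = 3/7

Player 1's indifference between A and B determines Player 2's mixing probability q:
  Player 1's payoff to A: q·(-1) + (1−q)·(-5) = 4q - 5
  Player 1's payoff to B: q·(-5) + (1−q)·(-2) = -3q - 2
  4q - 5 = -3q - 2  ⇒  7q = 3  ⇒  q = 3/7.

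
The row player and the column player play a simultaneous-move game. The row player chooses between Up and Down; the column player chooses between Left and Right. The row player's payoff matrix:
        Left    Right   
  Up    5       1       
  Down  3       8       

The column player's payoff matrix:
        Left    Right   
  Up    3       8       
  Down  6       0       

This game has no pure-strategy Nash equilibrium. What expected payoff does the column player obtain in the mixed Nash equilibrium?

48/11

Set the column player's expected payoff from Left equal to that from Right:
  the column player's payoff to Left: p·3 + (1−p)·6 = -3p + 6
  the column player's payoff to Right: p·8 + (1−p)·0 = 8p
  -3p + 6 = 8p  ⇒  -11p = -6  ⇒  p = 6/11.
At equilibrium the column player is indifferent across columns, so the column player's payoff equals the payoff from Left: (6/11)·3 + (5/11)·6 = 48/11.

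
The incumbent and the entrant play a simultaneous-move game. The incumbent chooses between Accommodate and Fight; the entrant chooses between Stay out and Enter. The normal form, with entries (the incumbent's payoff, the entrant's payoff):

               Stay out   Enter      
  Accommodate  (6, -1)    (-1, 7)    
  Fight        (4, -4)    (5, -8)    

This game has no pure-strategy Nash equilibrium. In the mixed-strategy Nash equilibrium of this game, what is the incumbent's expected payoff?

17/4

For the incumbent to be willing to mix, the incumbent must be indifferent between Accommodate and Fight, which pins down the entrant's mix.
  the incumbent's expected payoff from Accommodate: q·6 + (1−q)·(-1) = 7q - 1
  the incumbent's expected payoff from Fight: q·4 + (1−q)·5 = -q + 5
  7q - 1 = -q + 5  ⇒  8q = 6  ⇒  q = 3/4.
At equilibrium the incumbent is indifferent across rows, so the incumbent's payoff equals the payoff from Accommodate: (3/4)·6 + (1/4)·(-1) = 17/4.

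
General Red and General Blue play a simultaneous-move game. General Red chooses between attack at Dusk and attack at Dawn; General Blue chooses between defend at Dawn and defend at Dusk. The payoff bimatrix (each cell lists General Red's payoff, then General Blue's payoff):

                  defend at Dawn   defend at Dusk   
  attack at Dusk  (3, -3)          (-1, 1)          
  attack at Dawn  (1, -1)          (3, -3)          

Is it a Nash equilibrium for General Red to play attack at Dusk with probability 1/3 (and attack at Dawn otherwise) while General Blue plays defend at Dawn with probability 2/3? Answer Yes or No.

Check General Blue's indifference given General Red's mix p = 1/3:
  payoff from defend at Dawn = -5/3; payoff from defend at Dusk = -5/3 — equal.
Check General Red's indifference given General Blue's mix q = 2/3:
  payoff from attack at Dusk = 5/3; payoff from attack at Dawn = 5/3 — equal.
Both players are indifferent, so neither can profitably deviate.

Yes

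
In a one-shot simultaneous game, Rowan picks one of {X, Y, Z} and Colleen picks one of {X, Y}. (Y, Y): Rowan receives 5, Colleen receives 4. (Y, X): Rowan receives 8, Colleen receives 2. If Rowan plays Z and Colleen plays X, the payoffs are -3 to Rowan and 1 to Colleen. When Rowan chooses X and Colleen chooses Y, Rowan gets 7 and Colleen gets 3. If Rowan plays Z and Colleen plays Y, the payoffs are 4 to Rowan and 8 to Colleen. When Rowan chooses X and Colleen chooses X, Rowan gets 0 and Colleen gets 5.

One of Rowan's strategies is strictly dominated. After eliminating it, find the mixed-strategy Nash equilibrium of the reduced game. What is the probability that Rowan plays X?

Rowan's strategy Z is strictly dominated by X: 0 > -3 and 7 > 4. Eliminate Z.
For Colleen to be willing to mix, Colleen must be indifferent between X and Y, which pins down Rowan's mix.
  Colleen's expected payoff from X: p·5 + (1−p)·2 = 3p + 2
  Colleen's expected payoff from Y: p·3 + (1−p)·4 = -p + 4
  3p + 2 = -p + 4  ⇒  4p = 2  ⇒  p = 1/2.

p = 1/2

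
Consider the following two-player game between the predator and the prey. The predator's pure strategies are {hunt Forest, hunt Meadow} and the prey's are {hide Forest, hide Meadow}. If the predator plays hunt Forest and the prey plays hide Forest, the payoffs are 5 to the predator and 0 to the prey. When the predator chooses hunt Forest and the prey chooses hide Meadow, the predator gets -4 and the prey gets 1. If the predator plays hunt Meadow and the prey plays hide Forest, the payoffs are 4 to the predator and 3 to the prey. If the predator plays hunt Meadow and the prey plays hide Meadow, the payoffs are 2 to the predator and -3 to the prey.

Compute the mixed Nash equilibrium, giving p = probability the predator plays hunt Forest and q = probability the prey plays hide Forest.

The prey's indifference between hide Forest and hide Meadow determines the predator's mixing probability p:
  the prey's payoff from hide Forest: p·0 + (1−p)·3 = -3p + 3
  the prey's payoff from hide Meadow: p·1 + (1−p)·(-3) = 4p - 3
  -3p + 3 = 4p - 3  ⇒  -7p = -6  ⇒  p = 6/7.
For the predator to be willing to mix, the predator must be indifferent between hunt Forest and hunt Meadow, which pins down the prey's mix.
  the predator's payoff to hunt Forest: q·5 + (1−q)·(-4) = 9q - 4
  the predator's payoff to hunt Meadow: q·4 + (1−q)·2 = 2q + 2
  9q - 4 = 2q + 2  ⇒  7q = 6  ⇒  q = 6/7.

p = 6/7, q = 6/7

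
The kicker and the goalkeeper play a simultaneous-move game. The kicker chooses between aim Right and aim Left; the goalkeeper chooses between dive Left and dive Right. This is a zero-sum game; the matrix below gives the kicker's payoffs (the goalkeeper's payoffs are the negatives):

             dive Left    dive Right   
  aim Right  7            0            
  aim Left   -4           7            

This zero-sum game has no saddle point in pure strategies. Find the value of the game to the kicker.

Set the kicker's expected payoff from aim Right equal to that from aim Left:
  the kicker's payoff to aim Right: q·7 + (1−q)·0 = 7q
  the kicker's payoff to aim Left: q·(-4) + (1−q)·7 = -11q + 7
  7q = -11q + 7  ⇒  18q = 7  ⇒  q = 7/18.
The value is the kicker's expected payoff against this mix (using aim Right): (7/18)·7 + (11/18)·0 = 49/18.

v = 49/18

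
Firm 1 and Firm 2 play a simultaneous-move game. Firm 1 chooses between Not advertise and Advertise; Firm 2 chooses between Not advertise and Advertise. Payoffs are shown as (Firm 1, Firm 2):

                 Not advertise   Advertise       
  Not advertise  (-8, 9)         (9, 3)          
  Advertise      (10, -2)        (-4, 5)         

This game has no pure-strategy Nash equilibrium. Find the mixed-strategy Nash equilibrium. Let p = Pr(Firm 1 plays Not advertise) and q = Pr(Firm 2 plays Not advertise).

p = 7/13, q = 13/31

Firm 1's mix must leave Firm 2 indifferent between Not advertise and Advertise.
  Firm 2's payoff to Not advertise: p·9 + (1−p)·(-2) = 11p - 2
  Firm 2's payoff to Advertise: p·3 + (1−p)·5 = -2p + 5
  11p - 2 = -2p + 5  ⇒  13p = 7  ⇒  p = 7/13.
In a mixed equilibrium Firm 1 is indifferent between Not advertise and Advertise; this condition fixes q.
  Firm 1's payoff to Not advertise: q·(-8) + (1−q)·9 = -17q + 9
  Firm 1's payoff to Advertise: q·10 + (1−q)·(-4) = 14q - 4
  -17q + 9 = 14q - 4  ⇒  -31q = -13  ⇒  q = 13/31.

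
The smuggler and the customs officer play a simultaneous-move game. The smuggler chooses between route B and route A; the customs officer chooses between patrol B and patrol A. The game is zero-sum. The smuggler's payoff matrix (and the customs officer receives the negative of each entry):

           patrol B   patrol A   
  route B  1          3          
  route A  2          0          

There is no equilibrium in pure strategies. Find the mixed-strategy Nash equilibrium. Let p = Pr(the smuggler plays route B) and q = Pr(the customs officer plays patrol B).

p = 1/2, q = 3/4

In a mixed equilibrium the customs officer is indifferent between patrol B and patrol A; this condition fixes p.
  the customs officer's expected payoff from patrol B: p·(-1) + (1−p)·(-2) = p - 2
  the customs officer's expected payoff from patrol A: p·(-3) + (1−p)·0 = -3p
  p - 2 = -3p  ⇒  4p = 2  ⇒  p = 1/2.
For the smuggler to be willing to mix, the smuggler must be indifferent between route B and route A, which pins down the customs officer's mix.
  the smuggler's payoff to route B: q·1 + (1−q)·3 = -2q + 3
  the smuggler's payoff to route A: q·2 + (1−q)·0 = 2q
  -2q + 3 = 2q  ⇒  -4q = -3  ⇒  q = 3/4.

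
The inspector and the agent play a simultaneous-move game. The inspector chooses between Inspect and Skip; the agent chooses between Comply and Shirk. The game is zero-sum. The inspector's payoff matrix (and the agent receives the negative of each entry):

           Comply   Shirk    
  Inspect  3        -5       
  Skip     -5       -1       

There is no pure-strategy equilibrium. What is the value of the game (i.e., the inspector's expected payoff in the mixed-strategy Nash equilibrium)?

Set the inspector's expected payoff from Inspect equal to that from Skip:
  the inspector's expected payoff from Inspect: q·3 + (1−q)·(-5) = 8q - 5
  the inspector's expected payoff from Skip: q·(-5) + (1−q)·(-1) = -4q - 1
  8q - 5 = -4q - 1  ⇒  12q = 4  ⇒  q = 1/3.
The value is the inspector's expected payoff against this mix (using Inspect): (1/3)·3 + (2/3)·(-5) = -7/3.

v = -7/3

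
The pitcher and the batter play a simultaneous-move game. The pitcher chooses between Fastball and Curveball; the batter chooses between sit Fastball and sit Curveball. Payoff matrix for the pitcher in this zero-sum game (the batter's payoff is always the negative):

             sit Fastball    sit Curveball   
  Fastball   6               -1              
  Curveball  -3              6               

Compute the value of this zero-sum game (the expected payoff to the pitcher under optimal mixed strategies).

The pitcher's indifference between Fastball and Curveball determines the batter's mixing probability q:
  the pitcher's payoff from Fastball: q·6 + (1−q)·(-1) = 7q - 1
  the pitcher's payoff from Curveball: q·(-3) + (1−q)·6 = -9q + 6
  7q - 1 = -9q + 6  ⇒  16q = 7  ⇒  q = 7/16.
The value is the pitcher's expected payoff against this mix (using Fastball): (7/16)·6 + (9/16)·(-1) = 33/16.

v = 33/16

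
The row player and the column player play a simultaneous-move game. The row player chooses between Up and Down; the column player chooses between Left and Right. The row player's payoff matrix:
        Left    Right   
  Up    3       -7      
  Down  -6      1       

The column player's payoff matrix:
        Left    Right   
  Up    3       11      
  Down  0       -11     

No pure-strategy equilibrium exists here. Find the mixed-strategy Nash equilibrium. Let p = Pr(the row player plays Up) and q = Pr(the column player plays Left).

For the column player to be willing to mix, the column player must be indifferent between Left and Right, which pins down the row player's mix.
  the column player's payoff from Left: p·3 + (1−p)·0 = 3p
  the column player's payoff from Right: p·11 + (1−p)·(-11) = 22p - 11
  3p = 22p - 11  ⇒  -19p = -11  ⇒  p = 11/19.
The column player's mix must leave the row player indifferent between Up and Down.
  the row player's expected payoff from Up: q·3 + (1−q)·(-7) = 10q - 7
  the row player's expected payoff from Down: q·(-6) + (1−q)·1 = -7q + 1
  10q - 7 = -7q + 1  ⇒  17q = 8  ⇒  q = 8/17.

p = 11/19, q = 8/17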